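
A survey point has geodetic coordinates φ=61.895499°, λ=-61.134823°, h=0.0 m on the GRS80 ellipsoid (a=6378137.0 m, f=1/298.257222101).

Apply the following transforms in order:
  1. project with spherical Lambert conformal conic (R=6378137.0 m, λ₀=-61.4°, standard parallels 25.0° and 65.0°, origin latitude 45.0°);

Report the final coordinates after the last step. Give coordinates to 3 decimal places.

start: φ=61.895499°, λ=-61.134823°, h=0.000 m
→ lcc (R=6378137.0, λ₀=-61.4°): E=13618.9321, N=1788092.2694

E=13618.932 m, N=1788092.269 m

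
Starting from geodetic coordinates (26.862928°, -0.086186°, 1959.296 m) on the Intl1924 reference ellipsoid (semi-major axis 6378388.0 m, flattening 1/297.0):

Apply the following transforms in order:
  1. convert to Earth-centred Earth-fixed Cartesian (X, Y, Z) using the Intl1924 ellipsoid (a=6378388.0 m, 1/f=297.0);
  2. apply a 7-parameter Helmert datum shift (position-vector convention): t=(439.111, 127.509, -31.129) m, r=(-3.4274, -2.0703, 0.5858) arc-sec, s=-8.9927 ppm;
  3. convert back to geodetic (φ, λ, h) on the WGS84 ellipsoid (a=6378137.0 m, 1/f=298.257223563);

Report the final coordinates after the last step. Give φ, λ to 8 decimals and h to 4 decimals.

φ=26.86080518°, λ=-0.08425555°, h=2512.0238 m

start: φ=26.862928°, λ=-0.086186°, h=1959.296 m
→ ECEF (a=6378388.000, f=1/297.0): X=5695747.2393, Y=-8567.7173, Z=2865599.5631
→ Helmert 7p (PV): X=5696106.3925, Y=-8376.3394, Z=2865599.9752
→ geod (Bowring, a=6378137.000): φ=26.86080518°, λ=-0.08425555°, h=2512.0238 m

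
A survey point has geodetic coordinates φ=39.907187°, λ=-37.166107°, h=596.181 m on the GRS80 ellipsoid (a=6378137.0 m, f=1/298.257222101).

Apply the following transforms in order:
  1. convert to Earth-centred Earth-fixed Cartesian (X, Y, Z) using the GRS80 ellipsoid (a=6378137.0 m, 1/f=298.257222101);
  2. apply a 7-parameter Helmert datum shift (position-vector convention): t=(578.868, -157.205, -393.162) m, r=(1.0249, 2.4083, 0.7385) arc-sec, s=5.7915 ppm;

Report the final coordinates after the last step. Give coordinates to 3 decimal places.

start: φ=39.907187°, λ=-37.166107°, h=596.181 m
→ ECEF (a=6378137.000, f=1/298.257222101): X=3904575.2165, Y=-2960095.0666, Z=4070468.3128
→ Helmert 7p (PV): X=3905234.8222, Y=-2960275.6609, Z=4070038.4274

X=3905234.822 m, Y=-2960275.661 m, Z=4070038.427 m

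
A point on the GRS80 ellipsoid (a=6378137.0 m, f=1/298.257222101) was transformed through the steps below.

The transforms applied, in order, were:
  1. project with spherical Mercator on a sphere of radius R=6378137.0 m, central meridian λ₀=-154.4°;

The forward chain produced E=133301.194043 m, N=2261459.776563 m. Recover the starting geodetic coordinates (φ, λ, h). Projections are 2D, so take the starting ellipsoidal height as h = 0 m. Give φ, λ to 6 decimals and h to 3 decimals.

φ=19.902293°, λ=-153.202535°, h=0.000 m

start: E=133301.1940, N=2261459.7766 m
→ merc⁻¹: φ=19.90229300°, λ=-153.20253500°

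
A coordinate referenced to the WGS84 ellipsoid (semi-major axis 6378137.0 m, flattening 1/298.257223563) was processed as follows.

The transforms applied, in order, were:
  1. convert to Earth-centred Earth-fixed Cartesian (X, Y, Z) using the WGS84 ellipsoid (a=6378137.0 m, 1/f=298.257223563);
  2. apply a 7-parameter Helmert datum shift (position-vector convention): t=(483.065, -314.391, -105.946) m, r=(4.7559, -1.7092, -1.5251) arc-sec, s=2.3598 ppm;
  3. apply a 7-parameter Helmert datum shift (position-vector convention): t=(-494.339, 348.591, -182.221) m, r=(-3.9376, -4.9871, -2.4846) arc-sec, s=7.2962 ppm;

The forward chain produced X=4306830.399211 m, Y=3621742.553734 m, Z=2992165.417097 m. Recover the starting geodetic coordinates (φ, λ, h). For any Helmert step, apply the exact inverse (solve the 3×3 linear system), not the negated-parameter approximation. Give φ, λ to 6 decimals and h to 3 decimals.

start: X=4306830.3992, Y=3621742.5537, Z=2992165.4171 m
→ Helmert⁻¹: X=4307322.0376, Y=3621362.3022, Z=2992290.7943
→ Helmert⁻¹: X=4306826.8256, Y=3621768.9846, Z=2992270.4826
→ geod (Bowring, a=6378137.000): φ=28.16148000°, λ=40.06171300°, h=-49.9580 m

φ=28.161480°, λ=40.061713°, h=-49.958 m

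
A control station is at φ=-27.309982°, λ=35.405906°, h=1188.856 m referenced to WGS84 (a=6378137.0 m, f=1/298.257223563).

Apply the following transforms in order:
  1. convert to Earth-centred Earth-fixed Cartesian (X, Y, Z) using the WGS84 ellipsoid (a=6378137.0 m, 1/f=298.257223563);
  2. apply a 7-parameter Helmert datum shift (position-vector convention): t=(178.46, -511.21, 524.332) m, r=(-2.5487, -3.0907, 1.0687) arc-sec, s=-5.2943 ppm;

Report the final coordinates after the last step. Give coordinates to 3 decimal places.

start: φ=-27.309982°, λ=35.405906°, h=1188.856 m
→ ECEF (a=6378137.000, f=1/298.257223563): X=4623283.2303, Y=3286313.6751, Z=-2909322.8597
→ Helmert 7p (PV): X=4623463.7797, Y=3285773.0717, Z=-2908754.4563

X=4623463.780 m, Y=3285773.072 m, Z=-2908754.456 m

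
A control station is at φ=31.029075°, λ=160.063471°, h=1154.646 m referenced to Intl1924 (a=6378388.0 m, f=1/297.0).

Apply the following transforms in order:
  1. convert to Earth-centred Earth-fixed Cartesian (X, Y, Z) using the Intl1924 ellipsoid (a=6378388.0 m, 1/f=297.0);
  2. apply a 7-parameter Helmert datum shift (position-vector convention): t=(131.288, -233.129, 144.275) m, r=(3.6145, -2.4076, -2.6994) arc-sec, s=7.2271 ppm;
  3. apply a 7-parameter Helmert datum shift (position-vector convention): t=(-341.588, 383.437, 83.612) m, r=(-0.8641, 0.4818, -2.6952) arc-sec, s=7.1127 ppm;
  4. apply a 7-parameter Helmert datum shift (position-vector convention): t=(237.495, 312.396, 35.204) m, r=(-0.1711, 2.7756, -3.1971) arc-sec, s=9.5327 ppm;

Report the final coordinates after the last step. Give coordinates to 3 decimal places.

start: φ=31.029075°, λ=160.063471°, h=1154.646 m
→ ECEF (a=6378388.000, f=1/297.0): X=-5143650.2575, Y=1865685.3234, Z=3269299.2367
→ Helmert 7p (PV): X=-5143569.8874, Y=1865475.7033, Z=3269439.7939
→ Helmert 7p (PV): X=-5143916.0473, Y=1865953.3155, Z=3269550.8600
→ Helmert 7p (PV): X=-5143654.6682, Y=1866365.9426, Z=3269684.9035

X=-5143654.668 m, Y=1866365.943 m, Z=3269684.904 m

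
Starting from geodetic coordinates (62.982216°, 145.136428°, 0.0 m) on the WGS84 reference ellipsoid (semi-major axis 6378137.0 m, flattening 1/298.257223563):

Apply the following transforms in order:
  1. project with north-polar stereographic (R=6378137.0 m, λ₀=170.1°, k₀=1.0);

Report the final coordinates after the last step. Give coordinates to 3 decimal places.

E=-1293391.603 m, N=-2778297.646 m

start: φ=62.982216°, λ=145.136428°, h=0.000 m
→ stereo (R=6378137.0, λ₀=170.1°): E=-1293391.6033, N=-2778297.6464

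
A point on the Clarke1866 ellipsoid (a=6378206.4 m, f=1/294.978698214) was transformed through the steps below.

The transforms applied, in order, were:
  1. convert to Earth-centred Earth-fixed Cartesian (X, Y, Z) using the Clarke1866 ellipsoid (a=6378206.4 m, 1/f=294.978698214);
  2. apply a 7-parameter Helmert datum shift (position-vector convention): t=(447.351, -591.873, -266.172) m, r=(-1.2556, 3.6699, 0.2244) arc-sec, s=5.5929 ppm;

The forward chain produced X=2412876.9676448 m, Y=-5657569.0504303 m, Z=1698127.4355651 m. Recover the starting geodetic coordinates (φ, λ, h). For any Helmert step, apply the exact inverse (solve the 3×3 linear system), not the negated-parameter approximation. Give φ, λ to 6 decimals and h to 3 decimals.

start: X=2412876.9676, Y=-5657569.0504, Z=1698127.4356 m
→ Helmert⁻¹: X=2412379.7518, Y=-5656958.5018, Z=1698392.5944
→ geod (Bowring, a=6378206.400): φ=15.53852500°, λ=-66.90443500°, h=3403.1080 m

φ=15.538525°, λ=-66.904435°, h=3403.108 m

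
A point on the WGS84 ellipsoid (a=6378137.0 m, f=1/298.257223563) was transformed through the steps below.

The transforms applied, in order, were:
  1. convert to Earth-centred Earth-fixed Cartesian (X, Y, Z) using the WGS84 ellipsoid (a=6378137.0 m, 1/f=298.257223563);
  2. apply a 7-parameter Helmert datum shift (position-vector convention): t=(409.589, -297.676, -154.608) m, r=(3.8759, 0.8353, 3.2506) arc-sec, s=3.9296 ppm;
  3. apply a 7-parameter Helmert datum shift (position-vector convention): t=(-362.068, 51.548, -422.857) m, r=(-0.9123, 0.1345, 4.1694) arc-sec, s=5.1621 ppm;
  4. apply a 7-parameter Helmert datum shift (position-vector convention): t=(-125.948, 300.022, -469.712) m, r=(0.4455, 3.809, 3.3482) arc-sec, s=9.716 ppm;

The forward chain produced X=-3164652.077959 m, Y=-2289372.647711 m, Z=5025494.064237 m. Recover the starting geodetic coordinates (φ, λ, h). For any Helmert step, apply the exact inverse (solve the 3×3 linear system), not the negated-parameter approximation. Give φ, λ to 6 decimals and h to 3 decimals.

start: X=-3164652.0780, Y=-2289372.6477, Z=5025494.0642 m
→ Helmert⁻¹: X=-3164625.3599, Y=-2289588.1985, Z=5025861.4499
→ Helmert⁻¹: X=-3164296.5165, Y=-2289586.1956, Z=5026246.1707
→ Helmert⁻¹: X=-3164750.1000, Y=-2289135.1984, Z=5026411.2258
→ geod (Bowring, a=6378137.000): φ=52.33663300°, λ=-144.12093500°, h=800.4960 m

φ=52.336633°, λ=-144.120935°, h=800.496 m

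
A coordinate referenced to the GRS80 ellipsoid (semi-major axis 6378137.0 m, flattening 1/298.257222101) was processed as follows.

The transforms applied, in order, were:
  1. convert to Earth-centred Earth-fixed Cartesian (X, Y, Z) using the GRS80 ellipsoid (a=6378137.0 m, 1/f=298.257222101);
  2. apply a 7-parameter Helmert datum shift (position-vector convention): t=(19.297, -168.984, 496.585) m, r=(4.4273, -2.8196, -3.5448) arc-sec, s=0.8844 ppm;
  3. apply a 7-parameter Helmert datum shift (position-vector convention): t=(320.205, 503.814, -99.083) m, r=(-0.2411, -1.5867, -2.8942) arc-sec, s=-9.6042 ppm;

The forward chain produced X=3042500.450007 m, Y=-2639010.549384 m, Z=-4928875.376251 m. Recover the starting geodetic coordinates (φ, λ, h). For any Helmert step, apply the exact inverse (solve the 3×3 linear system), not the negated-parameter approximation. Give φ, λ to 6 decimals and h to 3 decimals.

φ=-50.937676°, λ=-40.944816°, h=191.790 m

start: X=3042500.4500, Y=-2639010.5494, Z=-4928875.3763 m
→ Helmert⁻¹: X=3042208.5836, Y=-2639491.2661, Z=-4928850.1182
→ Helmert⁻¹: X=3042164.5725, Y=-2639373.4701, Z=-4929327.2776
→ geod (Bowring, a=6378137.000): φ=-50.93767600°, λ=-40.94481600°, h=191.7900 m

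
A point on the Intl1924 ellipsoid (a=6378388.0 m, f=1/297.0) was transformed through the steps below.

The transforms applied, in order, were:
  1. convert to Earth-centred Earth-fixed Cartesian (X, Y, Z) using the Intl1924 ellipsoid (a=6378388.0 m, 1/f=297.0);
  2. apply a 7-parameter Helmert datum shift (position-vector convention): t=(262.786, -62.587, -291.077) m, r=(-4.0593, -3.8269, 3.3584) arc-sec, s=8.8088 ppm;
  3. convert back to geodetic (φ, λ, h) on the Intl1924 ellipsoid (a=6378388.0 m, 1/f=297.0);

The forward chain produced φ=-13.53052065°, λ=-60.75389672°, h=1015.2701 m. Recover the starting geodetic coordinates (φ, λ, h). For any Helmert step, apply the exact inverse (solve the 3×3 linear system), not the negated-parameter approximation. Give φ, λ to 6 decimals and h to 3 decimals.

start: φ=-13.530521°, λ=-60.753897°, h=1015.270 m
→ ECEF (a=6378388.000, f=1/297.0): X=3030787.4083, Y=-5412723.7835, Z=-1482786.7391
→ Helmert⁻¹: X=3030382.2908, Y=-5412633.6800, Z=-1482645.3478
→ geod (Bowring, a=6378388.000): φ=-13.52986300°, λ=-60.75675500°, h=713.3300 m

φ=-13.529863°, λ=-60.756755°, h=713.330 m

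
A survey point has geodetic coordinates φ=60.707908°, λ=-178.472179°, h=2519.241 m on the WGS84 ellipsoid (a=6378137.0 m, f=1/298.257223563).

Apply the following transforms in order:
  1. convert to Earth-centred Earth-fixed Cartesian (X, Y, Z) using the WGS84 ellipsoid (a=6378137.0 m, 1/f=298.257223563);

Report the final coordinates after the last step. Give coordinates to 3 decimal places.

X=-3128675.823 m, Y=-83447.506 m, Z=5541688.219 m

start: φ=60.707908°, λ=-178.472179°, h=2519.241 m
→ ECEF (a=6378137.000, f=1/298.257223563): X=-3128675.8230, Y=-83447.5059, Z=5541688.2188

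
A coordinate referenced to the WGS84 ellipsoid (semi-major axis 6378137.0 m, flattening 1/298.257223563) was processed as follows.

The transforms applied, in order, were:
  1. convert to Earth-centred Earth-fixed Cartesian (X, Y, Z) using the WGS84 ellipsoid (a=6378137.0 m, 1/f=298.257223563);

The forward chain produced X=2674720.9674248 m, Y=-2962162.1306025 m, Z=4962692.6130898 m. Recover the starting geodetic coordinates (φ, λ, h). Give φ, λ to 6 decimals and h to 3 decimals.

φ=51.381052°, λ=-47.919151°, h=3300.991 m

start: X=2674720.9674, Y=-2962162.1306, Z=4962692.6131 m
→ geod (Bowring, a=6378137.000): φ=51.38105200°, λ=-47.91915100°, h=3300.9910 m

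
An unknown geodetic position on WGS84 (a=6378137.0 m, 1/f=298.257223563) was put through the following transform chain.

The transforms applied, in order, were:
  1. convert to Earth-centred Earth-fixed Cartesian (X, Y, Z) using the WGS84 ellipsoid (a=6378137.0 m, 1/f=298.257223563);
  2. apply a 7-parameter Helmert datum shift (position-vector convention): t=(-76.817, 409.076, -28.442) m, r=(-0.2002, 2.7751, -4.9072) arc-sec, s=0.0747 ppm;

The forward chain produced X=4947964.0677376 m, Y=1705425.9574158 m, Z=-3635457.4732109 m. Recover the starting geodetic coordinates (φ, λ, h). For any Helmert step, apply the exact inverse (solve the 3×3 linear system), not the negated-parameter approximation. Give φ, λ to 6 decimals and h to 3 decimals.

start: X=4947964.0677, Y=1705425.9574, Z=-3635457.4732 m
→ Helmert⁻¹: X=4948048.8589, Y=1705138.0004, Z=-3635360.5333
→ geod (Bowring, a=6378137.000): φ=-34.96503800°, λ=19.01436900°, h=1171.8190 m

φ=-34.965038°, λ=19.014369°, h=1171.819 m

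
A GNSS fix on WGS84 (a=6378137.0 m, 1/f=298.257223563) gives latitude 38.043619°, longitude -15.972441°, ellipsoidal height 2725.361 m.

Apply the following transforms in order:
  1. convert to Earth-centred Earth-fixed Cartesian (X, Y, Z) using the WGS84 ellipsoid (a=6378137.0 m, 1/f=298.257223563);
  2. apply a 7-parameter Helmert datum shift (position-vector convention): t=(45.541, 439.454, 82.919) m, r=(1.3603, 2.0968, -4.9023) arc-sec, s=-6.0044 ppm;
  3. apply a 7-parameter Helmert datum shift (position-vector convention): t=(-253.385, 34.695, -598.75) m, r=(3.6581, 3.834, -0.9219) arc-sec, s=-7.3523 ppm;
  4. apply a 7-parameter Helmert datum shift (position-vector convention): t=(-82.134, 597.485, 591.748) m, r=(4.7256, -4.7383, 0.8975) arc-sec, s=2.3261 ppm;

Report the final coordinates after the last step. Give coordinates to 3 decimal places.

X=4836990.788 m, Y=-1383781.903 m, Z=3910876.989 m

start: φ=38.043619°, λ=-15.972441°, h=2725.361 m
→ ECEF (a=6378137.000, f=1/298.257223563): X=4837344.5693, Y=-1384568.5303, Z=3910937.5795
→ Helmert 7p (PV): X=4837367.9147, Y=-1384261.5236, Z=3910938.7105
→ Helmert 7p (PV): X=4837145.4721, Y=-1384307.6314, Z=3910196.7413
→ Helmert 7p (PV): X=4836990.7882, Y=-1383781.9032, Z=3910876.9886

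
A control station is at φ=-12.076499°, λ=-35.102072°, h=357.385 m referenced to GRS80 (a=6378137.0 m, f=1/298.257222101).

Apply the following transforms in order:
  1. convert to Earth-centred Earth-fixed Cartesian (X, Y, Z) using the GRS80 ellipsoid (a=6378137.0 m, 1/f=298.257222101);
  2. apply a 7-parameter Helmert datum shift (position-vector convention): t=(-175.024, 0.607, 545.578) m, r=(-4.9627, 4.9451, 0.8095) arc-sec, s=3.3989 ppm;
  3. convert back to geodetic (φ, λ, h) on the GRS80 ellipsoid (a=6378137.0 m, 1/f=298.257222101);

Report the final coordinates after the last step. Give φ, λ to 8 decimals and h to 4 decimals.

start: φ=-12.076499°, λ=-35.102072°, h=357.385 m
→ ECEF (a=6378137.000, f=1/298.257222101): X=5103690.1178, Y=-3587209.2297, Z=-1325753.7167
→ Helmert 7p (PV): X=5103514.7346, Y=-3587232.6830, Z=-1325248.6958
→ geod (Bowring, a=6378137.000): φ=-12.07228073°, λ=-35.10317453°, h=124.6215 m

φ=-12.07228073°, λ=-35.10317453°, h=124.6215 m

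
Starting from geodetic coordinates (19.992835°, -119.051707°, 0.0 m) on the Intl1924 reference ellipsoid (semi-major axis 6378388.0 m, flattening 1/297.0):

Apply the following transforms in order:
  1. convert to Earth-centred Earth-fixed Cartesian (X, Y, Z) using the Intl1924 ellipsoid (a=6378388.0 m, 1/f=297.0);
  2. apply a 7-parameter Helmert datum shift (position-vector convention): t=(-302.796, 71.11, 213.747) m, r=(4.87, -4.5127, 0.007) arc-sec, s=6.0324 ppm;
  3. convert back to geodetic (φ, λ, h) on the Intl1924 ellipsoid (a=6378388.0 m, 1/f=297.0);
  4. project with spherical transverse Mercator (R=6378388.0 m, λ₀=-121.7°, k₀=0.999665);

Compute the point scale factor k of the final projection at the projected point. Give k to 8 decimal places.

1.00060654

start: φ=19.992835°, λ=-119.051707°, h=0.000 m
→ ECEF (a=6378388.000, f=1/297.0): X=-2911821.6500, Y=-5241903.2952, Z=2166978.5542
→ Helmert 7p (PV): X=-2912189.2432, Y=-5241915.0688, Z=2167017.9032
→ geod (Bowring, a=6378388.000): φ=19.99258593°, λ=-119.05472274°, h=190.8789 m
→ into tm (λ₀=-121.7°): φ=19.99258593°, λ−λ₀=2.64527726°
scale k = 1.00060654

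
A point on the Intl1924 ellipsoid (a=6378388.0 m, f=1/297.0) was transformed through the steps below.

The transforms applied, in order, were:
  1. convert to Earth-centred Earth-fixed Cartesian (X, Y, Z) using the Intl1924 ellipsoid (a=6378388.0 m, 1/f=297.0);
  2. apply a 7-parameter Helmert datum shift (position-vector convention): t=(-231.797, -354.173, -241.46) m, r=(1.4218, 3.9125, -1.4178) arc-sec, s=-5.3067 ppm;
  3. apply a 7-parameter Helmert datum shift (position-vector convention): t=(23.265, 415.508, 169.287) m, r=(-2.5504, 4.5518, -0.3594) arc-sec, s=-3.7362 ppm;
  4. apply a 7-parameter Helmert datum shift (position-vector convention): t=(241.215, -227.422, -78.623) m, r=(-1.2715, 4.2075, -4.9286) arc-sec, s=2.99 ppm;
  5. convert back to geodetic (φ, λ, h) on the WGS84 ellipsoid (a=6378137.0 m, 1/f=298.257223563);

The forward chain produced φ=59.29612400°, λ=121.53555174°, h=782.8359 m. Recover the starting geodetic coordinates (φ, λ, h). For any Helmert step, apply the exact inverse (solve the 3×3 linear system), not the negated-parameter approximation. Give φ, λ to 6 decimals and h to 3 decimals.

φ=59.295042°, λ=121.541980°, h=848.066 m

start: φ=59.296124°, λ=121.535552°, h=782.836 m
→ ECEF (a=6378137.000, f=1/298.257223563): X=-1707774.9250, Y=2782957.8266, Z=5461525.9879
→ Helmert⁻¹: X=-1708188.9420, Y=2783102.4432, Z=5461570.5924
→ Helmert⁻¹: X=-1708343.9590, Y=2782626.8266, Z=5461418.4173
→ Helmert⁻¹: X=-1708243.9543, Y=2783021.6737, Z=5461637.2747
→ geod (Bowring, a=6378388.000): φ=59.29504200°, λ=121.54198000°, h=848.0660 m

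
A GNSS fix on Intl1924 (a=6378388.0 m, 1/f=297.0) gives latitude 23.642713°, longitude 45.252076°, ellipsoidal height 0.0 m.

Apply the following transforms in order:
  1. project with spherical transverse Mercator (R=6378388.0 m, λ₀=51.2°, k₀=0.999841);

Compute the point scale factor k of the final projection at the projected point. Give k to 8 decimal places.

1.00437650

start: φ=23.642713°, λ=45.252076°, h=0.000 m
→ into tm (λ₀=51.2°): φ=23.64271300°, λ−λ₀=-5.94792400°
scale k = 1.00437650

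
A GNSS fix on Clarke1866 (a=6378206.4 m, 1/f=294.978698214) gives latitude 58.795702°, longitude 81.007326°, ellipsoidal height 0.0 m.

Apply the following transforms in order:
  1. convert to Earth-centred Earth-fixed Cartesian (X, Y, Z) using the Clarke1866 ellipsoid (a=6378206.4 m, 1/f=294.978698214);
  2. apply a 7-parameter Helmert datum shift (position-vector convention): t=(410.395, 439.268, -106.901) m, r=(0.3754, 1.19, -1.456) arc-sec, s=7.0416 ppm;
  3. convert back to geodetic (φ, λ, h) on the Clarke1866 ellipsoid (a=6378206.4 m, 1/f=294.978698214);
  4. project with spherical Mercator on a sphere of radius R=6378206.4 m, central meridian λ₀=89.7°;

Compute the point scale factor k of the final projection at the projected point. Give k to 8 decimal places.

1.92992469

start: φ=58.795702°, λ=81.007326°, h=0.000 m
→ ECEF (a=6378206.400, f=1/294.978698214): X=517802.8073, Y=3271985.9217, Z=5431981.7119
→ Helmert 7p (PV): X=518271.2841, Y=3272434.6883, Z=5431916.0284
→ geod (Bowring, a=6378206.400): φ=58.79143074°, λ=81.00053721°, h=211.4314 m
→ into merc (λ₀=89.7°): φ=58.79143074°, λ−λ₀=-8.69946279°
scale k = 1.92992469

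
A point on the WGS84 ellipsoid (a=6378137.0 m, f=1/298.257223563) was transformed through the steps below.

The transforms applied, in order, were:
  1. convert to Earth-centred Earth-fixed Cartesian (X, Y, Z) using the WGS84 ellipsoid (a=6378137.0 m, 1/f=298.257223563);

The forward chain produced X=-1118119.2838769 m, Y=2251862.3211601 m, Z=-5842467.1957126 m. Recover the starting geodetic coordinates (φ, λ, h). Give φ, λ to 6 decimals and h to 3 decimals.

φ=-66.855861°, λ=116.405820°, h=384.183 m

start: X=-1118119.2839, Y=2251862.3212, Z=-5842467.1957 m
→ geod (Bowring, a=6378137.000): φ=-66.85586100°, λ=116.40582000°, h=384.1830 m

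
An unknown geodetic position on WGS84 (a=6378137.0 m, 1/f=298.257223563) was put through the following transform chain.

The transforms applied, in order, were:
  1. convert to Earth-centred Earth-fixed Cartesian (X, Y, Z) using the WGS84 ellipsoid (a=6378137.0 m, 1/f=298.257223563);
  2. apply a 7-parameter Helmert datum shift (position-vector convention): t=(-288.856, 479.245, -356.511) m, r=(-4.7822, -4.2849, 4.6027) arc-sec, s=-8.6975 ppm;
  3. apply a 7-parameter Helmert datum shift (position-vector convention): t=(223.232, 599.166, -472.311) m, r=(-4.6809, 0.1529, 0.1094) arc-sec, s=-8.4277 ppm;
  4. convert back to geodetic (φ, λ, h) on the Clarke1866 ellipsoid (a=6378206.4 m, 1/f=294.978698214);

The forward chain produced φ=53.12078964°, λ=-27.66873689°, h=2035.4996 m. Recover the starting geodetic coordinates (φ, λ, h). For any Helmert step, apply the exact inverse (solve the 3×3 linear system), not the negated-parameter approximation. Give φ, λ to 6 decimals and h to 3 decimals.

start: φ=53.120790°, λ=-27.668737°, h=2035.500 m
→ ECEF (a=6378206.400, f=1/294.978698214): X=3398485.3380, Y=-1781879.8731, Z=5080046.8835
→ Helmert⁻¹: X=3398286.0342, Y=-1782611.1594, Z=5080524.0771
→ Helmert⁻¹: X=3398670.2038, Y=-1783299.5501, Z=5080812.8308
→ geod (Bowring, a=6378137.000): φ=53.11695100°, λ=-27.68622500°, h=3059.5480 m

φ=53.116951°, λ=-27.686225°, h=3059.548 m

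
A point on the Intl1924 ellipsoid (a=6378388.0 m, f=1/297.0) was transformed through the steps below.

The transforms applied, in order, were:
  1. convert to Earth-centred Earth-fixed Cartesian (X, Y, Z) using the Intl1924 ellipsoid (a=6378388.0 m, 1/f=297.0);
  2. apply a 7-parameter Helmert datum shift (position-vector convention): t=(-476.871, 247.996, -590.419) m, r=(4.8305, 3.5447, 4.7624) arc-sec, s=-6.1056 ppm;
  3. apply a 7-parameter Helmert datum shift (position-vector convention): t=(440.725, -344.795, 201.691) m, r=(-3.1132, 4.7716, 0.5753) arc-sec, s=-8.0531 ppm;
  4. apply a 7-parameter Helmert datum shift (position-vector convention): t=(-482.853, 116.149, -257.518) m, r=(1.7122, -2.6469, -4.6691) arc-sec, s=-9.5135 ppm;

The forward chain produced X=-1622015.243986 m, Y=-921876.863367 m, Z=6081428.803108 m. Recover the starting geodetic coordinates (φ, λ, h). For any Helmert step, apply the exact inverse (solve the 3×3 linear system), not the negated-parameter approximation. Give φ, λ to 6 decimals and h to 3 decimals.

start: X=-1622015.2440, Y=-921876.8634, Z=6081428.8031 m
→ Helmert⁻¹: X=-1621448.9025, Y=-921988.0030, Z=6081772.6405
→ Helmert⁻¹: X=-1622045.9469, Y=-921737.8965, Z=6081568.4900
→ Helmert⁻¹: X=-1621704.7837, Y=-921811.6403, Z=6082189.7630
→ geod (Bowring, a=6378388.000): φ=73.05740100°, λ=-150.38517500°, h=3065.5690 m

φ=73.057401°, λ=-150.385175°, h=3065.569 m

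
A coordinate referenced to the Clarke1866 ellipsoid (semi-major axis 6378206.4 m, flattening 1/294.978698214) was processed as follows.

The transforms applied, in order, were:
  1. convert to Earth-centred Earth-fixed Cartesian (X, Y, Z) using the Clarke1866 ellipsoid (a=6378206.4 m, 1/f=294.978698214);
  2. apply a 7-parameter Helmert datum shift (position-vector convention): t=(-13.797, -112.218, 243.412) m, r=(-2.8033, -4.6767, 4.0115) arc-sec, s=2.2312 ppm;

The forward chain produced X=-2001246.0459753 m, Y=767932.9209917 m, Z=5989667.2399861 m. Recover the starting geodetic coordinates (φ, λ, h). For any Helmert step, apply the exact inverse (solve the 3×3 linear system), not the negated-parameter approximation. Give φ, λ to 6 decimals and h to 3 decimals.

start: X=-2001246.0460, Y=767932.9210, Z=5989667.2400 m
→ Helmert⁻¹: X=-2001077.0467, Y=768000.9414, Z=5989466.2731
→ geod (Bowring, a=6378206.400): φ=70.43279500°, λ=159.00350800°, h=2406.4180 m

φ=70.432795°, λ=159.003508°, h=2406.418 m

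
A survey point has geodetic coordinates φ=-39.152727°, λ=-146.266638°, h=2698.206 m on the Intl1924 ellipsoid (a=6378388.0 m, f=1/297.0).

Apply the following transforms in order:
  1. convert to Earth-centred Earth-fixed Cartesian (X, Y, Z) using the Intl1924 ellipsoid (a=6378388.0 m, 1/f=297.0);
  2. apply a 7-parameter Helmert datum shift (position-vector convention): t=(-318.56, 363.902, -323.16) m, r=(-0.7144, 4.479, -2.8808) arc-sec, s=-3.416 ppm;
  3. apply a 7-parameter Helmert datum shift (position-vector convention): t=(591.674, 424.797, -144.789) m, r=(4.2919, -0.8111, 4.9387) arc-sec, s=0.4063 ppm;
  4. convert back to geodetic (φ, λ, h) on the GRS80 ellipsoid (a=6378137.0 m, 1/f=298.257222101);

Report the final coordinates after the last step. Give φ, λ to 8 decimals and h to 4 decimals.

start: φ=-39.152727°, λ=-146.266638°, h=2698.206 m
→ ECEF (a=6378388.000, f=1/297.0): X=-4120693.5229, Y=-2751628.8846, Z=-4007249.3284
→ Helmert 7p (PV): X=-4121123.4535, Y=-2751211.9107, Z=-4007459.7896
→ Helmert 7p (PV): X=-4120451.8216, Y=-2750803.5195, Z=-4007679.6589
→ geod (Bowring, a=6378137.000): φ=-39.15867475°, λ=-146.27302384°, h=2673.3123 m

φ=-39.15867475°, λ=-146.27302384°, h=2673.3123 m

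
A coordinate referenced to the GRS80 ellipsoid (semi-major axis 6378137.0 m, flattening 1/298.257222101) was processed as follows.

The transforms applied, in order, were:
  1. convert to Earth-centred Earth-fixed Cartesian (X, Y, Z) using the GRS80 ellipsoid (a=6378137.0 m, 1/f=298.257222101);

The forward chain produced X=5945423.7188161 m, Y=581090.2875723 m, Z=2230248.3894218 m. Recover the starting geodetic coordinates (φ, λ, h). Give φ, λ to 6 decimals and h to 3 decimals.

start: X=5945423.7188, Y=581090.2876, Z=2230248.3894 m
→ geod (Bowring, a=6378137.000): φ=20.59908000°, λ=5.58221100°, h=989.4350 m

φ=20.599080°, λ=5.582211°, h=989.435 m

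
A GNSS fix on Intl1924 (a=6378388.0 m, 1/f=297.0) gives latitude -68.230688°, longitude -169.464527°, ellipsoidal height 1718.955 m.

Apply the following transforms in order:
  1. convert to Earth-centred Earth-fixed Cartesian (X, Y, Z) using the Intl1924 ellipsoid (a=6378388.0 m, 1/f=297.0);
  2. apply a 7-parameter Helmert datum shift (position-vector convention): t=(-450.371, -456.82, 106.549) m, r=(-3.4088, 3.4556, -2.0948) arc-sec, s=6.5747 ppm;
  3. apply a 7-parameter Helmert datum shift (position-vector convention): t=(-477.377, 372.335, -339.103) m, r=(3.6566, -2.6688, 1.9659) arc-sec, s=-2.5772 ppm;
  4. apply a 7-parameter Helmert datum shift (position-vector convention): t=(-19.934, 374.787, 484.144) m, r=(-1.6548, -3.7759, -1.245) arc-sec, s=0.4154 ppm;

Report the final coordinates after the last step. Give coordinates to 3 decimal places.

start: φ=-68.230688°, λ=-169.464527°, h=1718.955 m
→ ECEF (a=6378388.000, f=1/297.0): X=-2333075.3833, Y=-433904.2079, Z=-5902416.6212
→ Helmert 7p (PV): X=-2333644.3854, Y=-434437.7321, Z=-5902302.6212
→ Helmert 7p (PV): X=-2334035.2396, Y=-433981.8853, Z=-5902664.4086
→ Helmert 7p (PV): X=-2333950.7079, Y=-433640.5458, Z=-5902221.9619

X=-2333950.708 m, Y=-433640.546 m, Z=-5902221.962 m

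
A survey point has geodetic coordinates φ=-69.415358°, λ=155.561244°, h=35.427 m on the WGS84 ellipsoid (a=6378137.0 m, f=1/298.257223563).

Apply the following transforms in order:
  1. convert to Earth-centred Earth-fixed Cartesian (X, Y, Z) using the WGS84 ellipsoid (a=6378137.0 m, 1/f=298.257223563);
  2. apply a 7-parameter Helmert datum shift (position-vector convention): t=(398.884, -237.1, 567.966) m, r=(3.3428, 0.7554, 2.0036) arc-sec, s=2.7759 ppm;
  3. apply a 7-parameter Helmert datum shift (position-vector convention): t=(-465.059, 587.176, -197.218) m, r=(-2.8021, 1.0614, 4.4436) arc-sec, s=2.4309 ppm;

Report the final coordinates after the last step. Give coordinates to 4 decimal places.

start: φ=-69.415358°, λ=155.561244°, h=35.427 m
→ ECEF (a=6378137.000, f=1/298.257223563): X=-2047602.0214, Y=930504.0234, Z=-5948453.7507
→ Helmert 7p (PV): X=-2047239.6450, Y=930346.0195, Z=-5947879.7180
→ Helmert 7p (PV): X=-2047760.3301, Y=930810.5509, Z=-5948093.4987

X=-2047760.3301 m, Y=930810.5509 m, Z=-5948093.4987 m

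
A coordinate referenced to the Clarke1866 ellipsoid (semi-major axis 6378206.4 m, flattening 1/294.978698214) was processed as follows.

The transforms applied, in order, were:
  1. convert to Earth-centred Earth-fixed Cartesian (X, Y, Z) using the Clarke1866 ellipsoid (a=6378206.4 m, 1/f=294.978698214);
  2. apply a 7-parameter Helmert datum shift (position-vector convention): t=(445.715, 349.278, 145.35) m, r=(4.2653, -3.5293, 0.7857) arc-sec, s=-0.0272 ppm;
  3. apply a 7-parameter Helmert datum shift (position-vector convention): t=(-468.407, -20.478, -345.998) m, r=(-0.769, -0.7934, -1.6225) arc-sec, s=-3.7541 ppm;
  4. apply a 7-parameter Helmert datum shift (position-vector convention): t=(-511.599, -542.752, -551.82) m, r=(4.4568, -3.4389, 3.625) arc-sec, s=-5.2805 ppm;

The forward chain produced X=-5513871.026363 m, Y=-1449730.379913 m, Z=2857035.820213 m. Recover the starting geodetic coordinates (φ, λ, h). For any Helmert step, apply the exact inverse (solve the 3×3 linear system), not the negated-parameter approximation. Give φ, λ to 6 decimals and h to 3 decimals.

start: X=-5513871.0264, Y=-1449730.3799, Z=2857035.8202 m
→ Helmert⁻¹: X=-5513366.3622, Y=-1449036.6384, Z=2857725.9596
→ Helmert⁻¹: X=-5512896.2589, Y=-1449075.6208, Z=2858098.4901
→ Helmert⁻¹: X=-5513298.7415, Y=-1449344.8355, Z=2858077.5240
→ geod (Bowring, a=6378206.400): φ=26.78362200°, λ=-165.27124300°, h=3118.7380 m

φ=26.783622°, λ=-165.271243°, h=3118.738 m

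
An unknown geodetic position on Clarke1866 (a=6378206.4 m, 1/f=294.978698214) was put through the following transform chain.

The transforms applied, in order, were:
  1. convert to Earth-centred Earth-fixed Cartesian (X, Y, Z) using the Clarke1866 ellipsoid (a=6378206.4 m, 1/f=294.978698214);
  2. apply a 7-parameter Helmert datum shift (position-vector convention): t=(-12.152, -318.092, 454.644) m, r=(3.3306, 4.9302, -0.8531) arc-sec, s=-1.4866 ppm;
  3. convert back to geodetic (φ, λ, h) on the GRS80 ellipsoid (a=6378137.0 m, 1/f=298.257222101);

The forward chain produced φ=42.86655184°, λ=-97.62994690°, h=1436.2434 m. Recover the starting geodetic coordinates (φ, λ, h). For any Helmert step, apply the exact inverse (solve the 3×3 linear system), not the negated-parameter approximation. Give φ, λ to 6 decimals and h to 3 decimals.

start: φ=42.866552°, λ=-97.629947°, h=1436.243 m
→ ECEF (a=6378137.000, f=1/298.257222101): X=-621796.5638, Y=-4641641.0452, Z=4317624.7807
→ Helmert⁻¹: X=-621869.3319, Y=-4641262.7137, Z=4317236.6340
→ geod (Bowring, a=6378206.400): φ=42.86836300°, λ=-97.63144400°, h=944.9430 m

φ=42.868363°, λ=-97.631444°, h=944.943 m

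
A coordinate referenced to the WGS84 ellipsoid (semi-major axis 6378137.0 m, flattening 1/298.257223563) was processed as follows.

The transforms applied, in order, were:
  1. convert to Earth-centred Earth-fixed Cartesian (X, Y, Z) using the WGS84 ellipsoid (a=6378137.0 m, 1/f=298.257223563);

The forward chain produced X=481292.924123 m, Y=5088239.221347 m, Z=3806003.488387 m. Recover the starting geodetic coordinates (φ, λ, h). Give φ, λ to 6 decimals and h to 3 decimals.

start: X=481292.9241, Y=5088239.2213, Z=3806003.4884 m
→ geod (Bowring, a=6378137.000): φ=36.85865300°, λ=84.59651000°, h=1916.3210 m

φ=36.858653°, λ=84.596510°, h=1916.321 m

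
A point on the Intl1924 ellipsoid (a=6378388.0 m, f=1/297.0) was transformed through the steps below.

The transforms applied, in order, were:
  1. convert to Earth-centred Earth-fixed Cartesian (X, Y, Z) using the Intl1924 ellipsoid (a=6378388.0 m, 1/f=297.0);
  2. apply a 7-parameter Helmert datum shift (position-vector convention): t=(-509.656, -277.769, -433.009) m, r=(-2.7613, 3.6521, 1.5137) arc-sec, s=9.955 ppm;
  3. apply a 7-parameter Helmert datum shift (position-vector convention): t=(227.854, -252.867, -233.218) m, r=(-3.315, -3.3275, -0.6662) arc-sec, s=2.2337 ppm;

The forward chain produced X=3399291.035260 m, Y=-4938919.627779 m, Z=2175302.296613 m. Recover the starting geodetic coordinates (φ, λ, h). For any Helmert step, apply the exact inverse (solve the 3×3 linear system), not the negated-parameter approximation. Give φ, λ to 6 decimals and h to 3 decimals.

φ=20.070730°, λ=-55.457197°, h=2102.517 m

start: X=3399291.0353, Y=-4938919.6278, Z=2175302.2966 m
→ Helmert⁻¹: X=3399106.6338, Y=-4938679.7128, Z=2175396.4478
→ Helmert⁻¹: X=3399507.6813, Y=-4938406.8580, Z=2175801.8767
→ geod (Bowring, a=6378388.000): φ=20.07073000°, λ=-55.45719700°, h=2102.5170 m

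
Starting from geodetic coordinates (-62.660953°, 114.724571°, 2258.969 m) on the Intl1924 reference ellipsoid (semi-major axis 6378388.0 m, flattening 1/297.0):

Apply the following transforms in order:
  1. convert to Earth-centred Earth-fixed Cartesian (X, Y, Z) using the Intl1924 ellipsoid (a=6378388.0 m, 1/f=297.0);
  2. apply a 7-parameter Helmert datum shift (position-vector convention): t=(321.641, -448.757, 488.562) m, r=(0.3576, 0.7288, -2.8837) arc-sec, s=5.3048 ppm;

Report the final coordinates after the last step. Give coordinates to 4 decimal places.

X=-1228566.1613 m, Y=2668394.3245 m, Z=-5644386.1084 m

start: φ=-62.660953°, λ=114.724571°, h=2258.969 m
→ ECEF (a=6378388.000, f=1/297.0): X=-1228898.6496, Y=2668801.9567, Z=-5644853.6946
→ Helmert 7p (PV): X=-1228566.1613, Y=2668394.3245, Z=-5644386.1084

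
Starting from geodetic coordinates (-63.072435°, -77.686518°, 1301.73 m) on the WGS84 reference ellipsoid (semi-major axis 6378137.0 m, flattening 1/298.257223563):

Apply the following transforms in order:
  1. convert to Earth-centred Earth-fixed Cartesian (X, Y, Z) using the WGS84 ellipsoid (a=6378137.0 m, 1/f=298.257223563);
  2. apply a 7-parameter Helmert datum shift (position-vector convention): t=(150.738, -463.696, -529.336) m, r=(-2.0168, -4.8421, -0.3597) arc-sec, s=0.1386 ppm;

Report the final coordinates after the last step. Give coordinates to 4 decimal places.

start: φ=-63.072435°, λ=-77.686518°, h=1301.730 m
→ ECEF (a=6378137.000, f=1/298.257223563): X=617757.9678, Y=-2830094.2535, Z=-5664799.5856
→ Helmert 7p (PV): X=618036.8382, Y=-2830614.8079, Z=-5665287.5329

X=618036.8382 m, Y=-2830614.8079 m, Z=-5665287.5329 m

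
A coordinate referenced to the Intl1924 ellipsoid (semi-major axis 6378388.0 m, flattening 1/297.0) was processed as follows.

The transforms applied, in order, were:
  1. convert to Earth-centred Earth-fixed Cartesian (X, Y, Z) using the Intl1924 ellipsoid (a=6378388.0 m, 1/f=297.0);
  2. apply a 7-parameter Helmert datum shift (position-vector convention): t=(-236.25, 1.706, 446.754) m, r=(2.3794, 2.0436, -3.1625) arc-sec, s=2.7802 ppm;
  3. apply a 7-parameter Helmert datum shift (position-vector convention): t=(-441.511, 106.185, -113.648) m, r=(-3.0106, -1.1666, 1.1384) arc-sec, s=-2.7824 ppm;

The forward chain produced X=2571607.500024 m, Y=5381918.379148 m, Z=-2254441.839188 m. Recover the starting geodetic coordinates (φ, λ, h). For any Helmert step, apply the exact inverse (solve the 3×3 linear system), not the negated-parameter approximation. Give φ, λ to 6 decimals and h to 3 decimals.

start: X=2571607.5000, Y=5381918.3791, Z=-2254441.8392 m
→ Helmert⁻¹: X=2572073.1208, Y=5381845.8758, Z=-2254270.4585
→ Helmert⁻¹: X=2572242.0429, Y=5381842.6355, Z=-2254747.5422
→ geod (Bowring, a=6378388.000): φ=-20.83467900°, λ=64.45461600°, h=1184.7080 m

φ=-20.834679°, λ=64.454616°, h=1184.708 m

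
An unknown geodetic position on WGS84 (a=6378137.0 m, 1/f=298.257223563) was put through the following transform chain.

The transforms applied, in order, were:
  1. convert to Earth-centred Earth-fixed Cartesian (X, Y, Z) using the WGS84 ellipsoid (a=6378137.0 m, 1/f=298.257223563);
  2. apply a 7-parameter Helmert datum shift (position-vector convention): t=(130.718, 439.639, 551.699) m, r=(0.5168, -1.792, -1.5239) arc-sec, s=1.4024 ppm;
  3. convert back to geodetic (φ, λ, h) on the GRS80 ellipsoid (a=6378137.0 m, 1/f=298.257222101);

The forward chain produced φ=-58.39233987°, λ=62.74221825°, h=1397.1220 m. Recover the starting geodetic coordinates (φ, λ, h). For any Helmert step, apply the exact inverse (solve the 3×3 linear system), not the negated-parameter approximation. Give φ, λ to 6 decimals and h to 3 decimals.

φ=-58.398735°, λ=62.741794°, h=1622.004 m

start: φ=-58.392340°, λ=62.742218°, h=1397.122 m
→ ECEF (a=6378137.000, f=1/298.257222101): X=1535041.2643, Y=2979472.5992, Z=-5409957.5991
→ Helmert⁻¹: X=1534839.3786, Y=2979026.5657, Z=-5410522.5089
→ geod (Bowring, a=6378137.000): φ=-58.39873500°, λ=62.74179400°, h=1622.0040 m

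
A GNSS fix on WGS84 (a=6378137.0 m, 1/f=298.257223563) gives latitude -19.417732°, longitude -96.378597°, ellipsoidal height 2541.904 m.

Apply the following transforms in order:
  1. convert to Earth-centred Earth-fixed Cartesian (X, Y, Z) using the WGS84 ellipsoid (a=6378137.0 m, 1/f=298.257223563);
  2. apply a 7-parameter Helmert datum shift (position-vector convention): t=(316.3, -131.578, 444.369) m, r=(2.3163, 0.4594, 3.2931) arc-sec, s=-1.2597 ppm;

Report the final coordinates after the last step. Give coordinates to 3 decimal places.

X=-668397.000 m, Y=-5982815.662 m, Z=-2107479.342 m

start: φ=-19.417732°, λ=-96.378597°, h=2541.904 m
→ ECEF (a=6378137.000, f=1/298.257223563): X=-668804.9644, Y=-5982704.6135, Z=-2107860.6713
→ Helmert 7p (PV): X=-668397.0004, Y=-5982815.6622, Z=-2107479.3415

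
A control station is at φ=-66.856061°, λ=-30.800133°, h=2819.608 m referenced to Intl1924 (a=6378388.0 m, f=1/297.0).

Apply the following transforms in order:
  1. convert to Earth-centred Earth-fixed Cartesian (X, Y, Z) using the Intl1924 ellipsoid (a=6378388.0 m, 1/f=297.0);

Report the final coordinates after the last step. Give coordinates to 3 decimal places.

X=2160487.846 m, Y=-1287916.035 m, Z=-5844849.168 m

start: φ=-66.856061°, λ=-30.800133°, h=2819.608 m
→ ECEF (a=6378388.000, f=1/297.0): X=2160487.8459, Y=-1287916.0351, Z=-5844849.1682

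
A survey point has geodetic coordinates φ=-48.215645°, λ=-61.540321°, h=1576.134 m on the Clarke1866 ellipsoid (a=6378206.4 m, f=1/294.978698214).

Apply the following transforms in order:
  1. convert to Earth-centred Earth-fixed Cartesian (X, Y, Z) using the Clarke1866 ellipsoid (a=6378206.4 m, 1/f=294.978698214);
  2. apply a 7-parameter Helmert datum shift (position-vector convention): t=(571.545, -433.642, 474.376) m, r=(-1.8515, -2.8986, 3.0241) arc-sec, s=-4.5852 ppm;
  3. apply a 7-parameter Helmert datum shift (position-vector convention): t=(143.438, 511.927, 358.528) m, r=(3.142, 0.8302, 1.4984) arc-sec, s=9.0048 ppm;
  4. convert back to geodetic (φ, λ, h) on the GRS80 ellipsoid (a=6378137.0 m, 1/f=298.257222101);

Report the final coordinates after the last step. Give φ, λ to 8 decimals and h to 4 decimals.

φ=-48.20674506°, λ=-61.52935614°, h=1101.8584 m

start: φ=-48.215645°, λ=-61.540321°, h=1576.134 m
→ ECEF (a=6378206.400, f=1/294.978698214): X=2029610.0469, Y=-3744358.1283, Z=-4733858.1585
→ Helmert 7p (PV): X=2030293.7061, Y=-3744787.3376, Z=-4733299.9448
→ Helmert 7p (PV): X=2030463.5793, Y=-3744222.2803, Z=-4733049.2553
→ geod (Bowring, a=6378137.000): φ=-48.20674506°, λ=-61.52935614°, h=1101.8584 m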